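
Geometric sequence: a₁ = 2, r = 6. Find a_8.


aₙ = a₁·r^(n-1)
= 2×6^7
= 2×279936
= 559872

a_8 = 559872


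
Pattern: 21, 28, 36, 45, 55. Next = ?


Pattern: triangular numbers: n(n+1)/2
Terms: 21, 28, 36, 45, 55
Next term = 66

Next term = 66


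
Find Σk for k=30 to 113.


Σₖ₌30^113 k = Σₖ₌₁^113 k − Σₖ₌₁^29 k
= 113·114/2 − 29·30/2
= 6441 − 435 = 6006

Σk = 6006


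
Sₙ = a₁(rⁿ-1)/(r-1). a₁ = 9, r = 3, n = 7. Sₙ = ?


Sₙ = 9×(3^7 - 1)/(3 - 1)
= 9×(2187 - 1)/2
= 9×2186/2
= 9837

S_7 = 9837


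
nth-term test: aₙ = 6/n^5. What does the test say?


lim(n→∞) 6/n^5 = 0
lim aₙ = 0 → nth-term test is INCONCLUSIVE
(Need other tests; this is actually a convergent p-series with p=5 > 1)

Inconclusive (lim aₙ = 0; need another test)


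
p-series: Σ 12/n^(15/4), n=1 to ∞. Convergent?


p-series test: Σ c/n^p converges if p > 1, diverges if p ≤ 1 (constant c > 0 doesn't affect convergence).
p = 15/4
15/4 > 1 → CONVERGES

Converges (p = 15/4 > 1)


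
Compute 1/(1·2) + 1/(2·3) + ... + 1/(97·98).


1/(k(k+1)) = 1/k - 1/(k+1) (partial fractions)
Telescoping: Σ = 1 - 1/98 = 97/98

Sum = 97/98


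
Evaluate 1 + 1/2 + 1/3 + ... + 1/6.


H_6 = 1/1 + 1/2 + 1/3 + 1/4 + 1/5 + 1/6
= 49/20
≈ 2.45

H_6 = 49/20 ≈ 2.45


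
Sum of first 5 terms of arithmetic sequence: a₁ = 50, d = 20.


aₙ = 50 + (5-1)×20 = 130
Sₙ = n(a₁+aₙ)/2 = 5×(50+130)/2
= 5×180/2 = 450

S_5 = 450


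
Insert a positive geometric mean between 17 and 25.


GM = √(17×25) = √425 = 20.6155

GM = 20.6155


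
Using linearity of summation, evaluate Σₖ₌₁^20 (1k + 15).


Σ(1k+15) = 1·Σk + 15·n
= 1·210 + 15·20
= 210 + 300 = 510

Σ = 510


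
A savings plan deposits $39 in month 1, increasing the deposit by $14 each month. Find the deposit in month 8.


aₙ = a₁ + (n-1)d
= 39 + (8-1)×14
= 39 + 98
= 137

a_8 = 137


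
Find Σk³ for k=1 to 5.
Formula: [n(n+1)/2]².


n(n+1)/2 = 5×6/2 = 15
Σk³ = 15² = 225

Σk³ = 225


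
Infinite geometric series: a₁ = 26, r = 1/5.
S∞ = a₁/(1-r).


S∞ = a₁/(1-r) = 26/(1 - 1/5)
= 26/(4/5)
= 65/2

S∞ = 65/2


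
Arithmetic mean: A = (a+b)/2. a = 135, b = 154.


AM = (135 + 154)/2 = 289/2 = 144.5

AM = 144.5


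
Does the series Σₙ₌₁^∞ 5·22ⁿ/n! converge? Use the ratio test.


aₙ = 5·22^n/n!
a_{n+1}/aₙ = 22^(n+1)/(n+1)! × n!/22^n  (constant 5 cancels)
= 22/(n+1)
L = lim(n→∞) 22/(n+1) = 0
L < 1 → series CONVERGES

Converges (ratio test: L = 0 < 1)


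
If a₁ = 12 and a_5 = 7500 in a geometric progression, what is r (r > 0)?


r^(n-1) = aₙ/a₁
r^4 = 7500/12 = 625
r = 625^(1/4)
= ±5; taking r > 0 gives r = 5

r = 5


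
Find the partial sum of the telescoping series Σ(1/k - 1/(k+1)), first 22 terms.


Telescoping: adjacent terms cancel.
= 1/1 - 1/23
= 1 - 1/23 = 22/23

Sum = 22/23


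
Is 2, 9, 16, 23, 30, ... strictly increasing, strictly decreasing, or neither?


Differences: 7, 7, 7, 7
All differences > 0 → strictly INCREASING

Monotonically increasing


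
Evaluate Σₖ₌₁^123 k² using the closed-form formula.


n = 123
n(n+1)(2n+1)/6 = 123×124×247/6
= 3767244/6 = 627874

Σk² = 627874


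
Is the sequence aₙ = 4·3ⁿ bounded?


aₙ = 4·3ⁿ → as n→∞, aₙ→∞ (since base 3 > 1)
No finite upper bound exists
The sequence is UNBOUNDED

Unbounded (aₙ → ∞ as n → ∞)


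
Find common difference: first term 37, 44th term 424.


d = (aₙ - a₁)/(n-1)
= (424 - 37)/(44-1)
= 387/43 = 9

d = 9


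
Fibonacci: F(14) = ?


Fibonacci sequence: 1, 1, 2, 3, 5, 8, 13, 21, 34, 55, 89, ...
F(14) = 377

F(14) = 377


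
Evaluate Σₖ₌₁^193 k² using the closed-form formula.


n = 193
n(n+1)(2n+1)/6 = 193×194×387/6
= 14490054/6 = 2415009

Σk² = 2415009


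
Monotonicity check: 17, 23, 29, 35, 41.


Differences: 6, 6, 6, 6
All differences > 0 → strictly INCREASING

Monotonically increasing


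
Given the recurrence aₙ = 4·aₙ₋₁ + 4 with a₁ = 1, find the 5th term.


Computing step by step:
a_1 = 1
a_2 = 8
a_3 = 36
a_4 = 148
a_5 = 596


a_5 = 596


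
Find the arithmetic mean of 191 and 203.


AM = (191 + 203)/2 = 394/2 = 197

AM = 197


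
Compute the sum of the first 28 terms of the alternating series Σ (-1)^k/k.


S = -1 + 1/2 - 1/3 + 1/4 - 1/5 + 1/6 - 1/7 + 1/8 ± ...
= -0.6756
(Full series converges to -ln(2) ≈ -0.6931)

S_28 = -0.6756


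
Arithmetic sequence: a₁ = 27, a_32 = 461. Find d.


d = (aₙ - a₁)/(n-1)
= (461 - 27)/(32-1)
= 434/31 = 14

d = 14


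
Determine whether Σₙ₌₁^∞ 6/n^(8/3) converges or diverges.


p-series test: Σ c/n^p converges if p > 1, diverges if p ≤ 1 (constant c > 0 doesn't affect convergence).
p = 8/3
8/3 > 1 → CONVERGES

Converges (p = 8/3 > 1)


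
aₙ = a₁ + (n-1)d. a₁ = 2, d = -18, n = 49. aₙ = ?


aₙ = a₁ + (n-1)d
= 2 + (49-1)×-18
= 2 - 864
= -862

a_49 = -862


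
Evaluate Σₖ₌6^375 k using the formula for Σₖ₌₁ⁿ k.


Σₖ₌6^375 k = Σₖ₌₁^375 k − Σₖ₌₁^5 k
= 375·376/2 − 5·6/2
= 70500 − 15 = 70485

Σk = 70485


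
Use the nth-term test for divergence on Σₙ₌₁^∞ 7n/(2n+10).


lim(n→∞) 7n/(2n+10) = 7/2 = 7/2  (divide numerator and denominator by n)
lim aₙ = 7/2 ≠ 0 → series DIVERGES

Diverges (lim aₙ = 7/2 ≠ 0)


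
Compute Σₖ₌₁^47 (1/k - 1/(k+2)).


Telescoping with gap 2: two head and two tail terms survive.
= (1 + 1/2) - (1/48 + 1/49)
= 3/2 - 1/48 - 1/49 = 3431/2352

Sum = 3431/2352


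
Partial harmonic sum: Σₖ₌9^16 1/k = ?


Σₖ₌9^16 1/k = 1/9 + 1/10 + 1/11 + 1/12 + 1/13 + 1/14 + 1/15 + 1/16
= 95549/144144
≈ 0.6629

Sum = 95549/144144 ≈ 0.6629


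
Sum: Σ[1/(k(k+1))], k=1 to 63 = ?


1/(k(k+1)) = 1/k - 1/(k+1) (partial fractions)
Telescoping: Σ = 1 - 1/64 = 63/64

Sum = 63/64


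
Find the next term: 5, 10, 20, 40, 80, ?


Pattern: geometric (r=2)
Terms: 5, 10, 20, 40, 80
Next term = 160

Next term = 160


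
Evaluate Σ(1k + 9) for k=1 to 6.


Σ(1k+9) = 1·Σk + 9·n
= 1·21 + 9·6
= 21 + 54 = 75

Σ = 75


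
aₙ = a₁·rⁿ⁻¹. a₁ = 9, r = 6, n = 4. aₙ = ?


aₙ = a₁·r^(n-1)
= 9×6^3
= 9×216
= 1944

a_4 = 1944


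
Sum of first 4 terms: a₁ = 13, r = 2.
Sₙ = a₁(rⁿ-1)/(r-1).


Sₙ = 13×(2^4 - 1)/(2 - 1)
= 13×(16 - 1)/1
= 13×15/1
= 195

S_4 = 195


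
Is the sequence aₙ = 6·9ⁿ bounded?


aₙ = 6·9ⁿ → as n→∞, aₙ→∞ (since base 9 > 1)
No finite upper bound exists
The sequence is UNBOUNDED

Unbounded (aₙ → ∞ as n → ∞)


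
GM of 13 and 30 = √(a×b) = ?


GM = √(13×30) = √390 = 19.7484

GM = 19.7484


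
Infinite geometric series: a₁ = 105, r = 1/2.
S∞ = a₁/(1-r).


S∞ = a₁/(1-r) = 105/(1 - 1/2)
= 105/(1/2)
= 210

S∞ = 210


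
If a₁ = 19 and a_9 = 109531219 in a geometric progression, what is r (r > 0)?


r^(n-1) = aₙ/a₁
r^8 = 109531219/19 = 5764801
r = 5764801^(1/8)
= ±7; taking r > 0 gives r = 7

r = 7


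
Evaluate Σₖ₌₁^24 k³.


n(n+1)/2 = 24×25/2 = 300
Σk³ = 300² = 90000

Σk³ = 90000


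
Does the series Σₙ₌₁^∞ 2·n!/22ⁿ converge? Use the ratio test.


aₙ = 2·n!/22^n
a_{n+1}/aₙ = (n+1)!/22^(n+1) × 22^n/n!  (constant 2 cancels)
= (n+1)/22
L = lim(n→∞) (n+1)/22 = ∞
L > 1 → series DIVERGES

Diverges (ratio test: L = ∞ > 1)


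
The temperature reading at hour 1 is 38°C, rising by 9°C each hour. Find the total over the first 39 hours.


aₙ = 38 + (39-1)×9 = 380
Sₙ = n(a₁+aₙ)/2 = 39×(38+380)/2
= 39×418/2 = 8151

S_39 = 8151


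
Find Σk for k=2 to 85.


Σₖ₌2^85 k = Σₖ₌₁^85 k − Σₖ₌₁^1 k
= 85·86/2 − 1·2/2
= 3655 − 1 = 3654

Σk = 3654


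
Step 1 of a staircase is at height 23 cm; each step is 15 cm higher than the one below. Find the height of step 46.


aₙ = a₁ + (n-1)d
= 23 + (46-1)×15
= 23 + 675
= 698

a_46 = 698


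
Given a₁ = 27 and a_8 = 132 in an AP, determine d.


d = (aₙ - a₁)/(n-1)
= (132 - 27)/(8-1)
= 105/7 = 15

d = 15


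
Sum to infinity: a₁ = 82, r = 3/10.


S∞ = a₁/(1-r) = 82/(1 - 3/10)
= 82/(7/10)
= 820/7

S∞ = 820/7


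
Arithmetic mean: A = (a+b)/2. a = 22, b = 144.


AM = (22 + 144)/2 = 166/2 = 83

AM = 83


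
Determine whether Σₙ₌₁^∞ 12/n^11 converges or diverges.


p-series test: Σ c/n^p converges if p > 1, diverges if p ≤ 1 (constant c > 0 doesn't affect convergence).
p = 11
11 > 1 → CONVERGES

Converges (p = 11 > 1)


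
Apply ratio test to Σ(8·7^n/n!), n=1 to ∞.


aₙ = 8·7^n/n!
a_{n+1}/aₙ = 7^(n+1)/(n+1)! × n!/7^n  (constant 8 cancels)
= 7/(n+1)
L = lim(n→∞) 7/(n+1) = 0
L < 1 → series CONVERGES

Converges (ratio test: L = 0 < 1)


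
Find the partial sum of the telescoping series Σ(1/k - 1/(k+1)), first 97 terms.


Telescoping: adjacent terms cancel.
= 1/1 - 1/98
= 1 - 1/98 = 97/98

Sum = 97/98


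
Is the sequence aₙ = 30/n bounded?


a₁ = 30, a₂ = 30/2, a₃ = 30/3, ...
0 < aₙ ≤ 30 for all n ≥ 1
Lower bound: 0, Upper bound: 30
The sequence IS bounded

Bounded (0 < aₙ ≤ 30)


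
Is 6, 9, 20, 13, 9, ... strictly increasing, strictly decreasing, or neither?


Differences: 3, 11, -7, -4
Difference at position 1 is +3 (> 0) but position 3 is -7 (< 0) — sequence both rises and falls
→ NOT monotonic

Not monotonic


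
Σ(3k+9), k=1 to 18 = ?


Σ(3k+9) = 3·Σk + 9·n
= 3·171 + 9·18
= 513 + 162 = 675

Σ = 675


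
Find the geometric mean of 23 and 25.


GM = √(23×25) = √575 = 23.9792

GM = 23.9792


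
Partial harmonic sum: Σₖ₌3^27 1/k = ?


Σₖ₌3^27 1/k = 1/3 + 1/4 + 1/5 + ... + 1/27
= 192066102203/80313433200
≈ 2.3915

Sum = 192066102203/80313433200 ≈ 2.3915


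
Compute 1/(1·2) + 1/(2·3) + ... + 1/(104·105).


1/(k(k+1)) = 1/k - 1/(k+1) (partial fractions)
Telescoping: Σ = 1 - 1/105 = 104/105

Sum = 104/105


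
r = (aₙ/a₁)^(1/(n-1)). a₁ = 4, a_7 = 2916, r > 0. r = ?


r^(n-1) = aₙ/a₁
r^6 = 2916/4 = 729
r = 729^(1/6)
= ±3; taking r > 0 gives r = 3

r = 3


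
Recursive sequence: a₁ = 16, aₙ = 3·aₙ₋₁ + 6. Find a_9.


Computing step by step:
a_1 = 16
a_2 = 54
a_3 = 168
a_4 = 510
a_5 = 1536
a_6 = 4614
a_7 = 13848
a_8 = 41550
a_9 = 124656


a_9 = 124656


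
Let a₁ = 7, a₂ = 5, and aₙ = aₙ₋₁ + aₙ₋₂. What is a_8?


Computing iteratively: 7, 5, 12, 17, 29, 46, 75, 121
a_8 = 121

a_8 = 121


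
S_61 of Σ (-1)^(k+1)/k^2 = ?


S = 1 - 1/4 + 1/9 - 1/16 + 1/25 - 1/36 + 1/49 - 1/64 ± ...
= 0.8226
(Full series converges to +π²/12 ≈ +0.8225)

S_61 = 0.8226


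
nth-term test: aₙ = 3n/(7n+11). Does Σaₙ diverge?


lim(n→∞) 3n/(7n+11) = 3/7 = 3/7  (divide numerator and denominator by n)
lim aₙ = 3/7 ≠ 0 → series DIVERGES

Diverges (lim aₙ = 3/7 ≠ 0)


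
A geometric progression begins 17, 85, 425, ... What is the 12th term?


aₙ = a₁·r^(n-1)
= 17×5^11
= 17×48828125
= 830078125

a_12 = 830078125


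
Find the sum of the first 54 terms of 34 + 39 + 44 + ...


aₙ = 34 + (54-1)×5 = 299
Sₙ = n(a₁+aₙ)/2 = 54×(34+299)/2
= 54×333/2 = 8991

S_54 = 8991


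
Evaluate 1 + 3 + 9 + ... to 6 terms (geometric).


Sₙ = 1×(3^6 - 1)/(3 - 1)
= 1×(729 - 1)/2
= 1×728/2
= 364

S_6 = 364


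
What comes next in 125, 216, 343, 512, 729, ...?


Pattern: perfect cubes: n³
Terms: 125, 216, 343, 512, 729
Next term = 1000

Next term = 1000


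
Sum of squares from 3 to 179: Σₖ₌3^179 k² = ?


Σₖ₌3^179 k² = Σₖ₌₁^179 k² − Σₖ₌₁^2 k²
= 179·180·359/6 − 2·3·5/6
= 1927830 − 5 = 1927825

Σk² = 1927825


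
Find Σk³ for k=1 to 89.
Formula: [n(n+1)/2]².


n(n+1)/2 = 89×90/2 = 4005
Σk³ = 4005² = 16040025

Σk³ = 16040025


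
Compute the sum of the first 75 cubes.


n(n+1)/2 = 75×76/2 = 2850
Σk³ = 2850² = 8122500

Σk³ = 8122500


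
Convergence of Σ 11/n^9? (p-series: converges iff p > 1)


p-series test: Σ c/n^p converges if p > 1, diverges if p ≤ 1 (constant c > 0 doesn't affect convergence).
p = 9
9 > 1 → CONVERGES

Converges (p = 9 > 1)


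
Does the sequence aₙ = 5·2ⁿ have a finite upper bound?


aₙ = 5·2ⁿ → as n→∞, aₙ→∞ (since base 2 > 1)
No finite upper bound exists
The sequence is UNBOUNDED

Unbounded (aₙ → ∞ as n → ∞)


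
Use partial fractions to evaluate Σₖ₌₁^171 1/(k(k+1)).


1/(k(k+1)) = 1/k - 1/(k+1) (partial fractions)
Telescoping: Σ = 1 - 1/172 = 171/172

Sum = 171/172


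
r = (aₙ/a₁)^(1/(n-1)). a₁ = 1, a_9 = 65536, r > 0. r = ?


r^(n-1) = aₙ/a₁
r^8 = 65536/1 = 65536
r = 65536^(1/8)
= ±4; taking r > 0 gives r = 4

r = 4


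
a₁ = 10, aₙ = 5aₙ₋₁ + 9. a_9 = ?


Computing step by step:
a_1 = 10
a_2 = 59
a_3 = 304
a_4 = 1529
a_5 = 7654
a_6 = 38279
a_7 = 191404
a_8 = 957029
a_9 = 4785154


a_9 = 4785154


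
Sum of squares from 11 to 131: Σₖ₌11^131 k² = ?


Σₖ₌11^131 k² = Σₖ₌₁^131 k² − Σₖ₌₁^10 k²
= 131·132·263/6 − 10·11·21/6
= 757966 − 385 = 757581

Σk² = 757581


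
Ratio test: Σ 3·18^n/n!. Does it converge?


aₙ = 3·18^n/n!
a_{n+1}/aₙ = 18^(n+1)/(n+1)! × n!/18^n  (constant 3 cancels)
= 18/(n+1)
L = lim(n→∞) 18/(n+1) = 0
L < 1 → series CONVERGES

Converges (ratio test: L = 0 < 1)


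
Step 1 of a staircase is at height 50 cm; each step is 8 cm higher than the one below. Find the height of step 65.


aₙ = a₁ + (n-1)d
= 50 + (65-1)×8
= 50 + 512
= 562

a_65 = 562


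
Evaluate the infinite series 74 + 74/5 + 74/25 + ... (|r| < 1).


S∞ = a₁/(1-r) = 74/(1 - 1/5)
= 74/(4/5)
= 185/2

S∞ = 185/2


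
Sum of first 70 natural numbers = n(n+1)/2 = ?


n(n+1)/2 = 70×71/2 = 4970/2 = 2485

Σk = 2485


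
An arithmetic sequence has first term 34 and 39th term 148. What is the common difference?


d = (aₙ - a₁)/(n-1)
= (148 - 34)/(39-1)
= 114/38 = 3

d = 3


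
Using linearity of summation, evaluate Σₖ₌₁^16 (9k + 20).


Σ(9k+20) = 9·Σk + 20·n
= 9·136 + 20·16
= 1224 + 320 = 1544

Σ = 1544


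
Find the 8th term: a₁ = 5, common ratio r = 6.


aₙ = a₁·r^(n-1)
= 5×6^7
= 5×279936
= 1399680

a_8 = 1399680


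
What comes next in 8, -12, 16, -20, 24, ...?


Pattern: alternating sign, magnitude arithmetic (d=4)
Terms: 8, -12, 16, -20, 24
Next term = -28

Next term = -28


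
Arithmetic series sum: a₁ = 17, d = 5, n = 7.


aₙ = 17 + (7-1)×5 = 47
Sₙ = n(a₁+aₙ)/2 = 7×(17+47)/2
= 7×64/2 = 224

S_7 = 224


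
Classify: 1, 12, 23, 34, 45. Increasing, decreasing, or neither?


Differences: 11, 11, 11, 11
All differences > 0 → strictly INCREASING

Monotonically increasing


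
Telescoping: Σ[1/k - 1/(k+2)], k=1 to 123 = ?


Telescoping with gap 2: two head and two tail terms survive.
= (1 + 1/2) - (1/124 + 1/125)
= 3/2 - 1/124 - 1/125 = 23001/15500

Sum = 23001/15500


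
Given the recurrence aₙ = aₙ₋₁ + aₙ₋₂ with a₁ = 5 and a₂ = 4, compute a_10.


Computing iteratively: 5, 4, 9, 13, 22, 35, 57, 92, 149, 241
a_10 = 241

a_10 = 241


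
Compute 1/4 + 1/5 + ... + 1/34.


Σₖ₌4^34 1/k = 1/4 + 1/5 + 1/6 + ... + 1/34
= 29994937019149/13127595717600
≈ 2.2849

Sum = 29994937019149/13127595717600 ≈ 2.2849


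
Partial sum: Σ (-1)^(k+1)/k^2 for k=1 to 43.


S = 1 - 1/4 + 1/9 - 1/16 + 1/25 - 1/36 + 1/49 - 1/64 ± ...
= 0.8227
(Full series converges to +π²/12 ≈ +0.8225)

S_43 = 0.8227


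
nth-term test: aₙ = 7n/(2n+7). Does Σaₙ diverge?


lim(n→∞) 7n/(2n+7) = 7/2 = 7/2  (divide numerator and denominator by n)
lim aₙ = 7/2 ≠ 0 → series DIVERGES

Diverges (lim aₙ = 7/2 ≠ 0)


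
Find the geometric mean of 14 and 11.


GM = √(14×11) = √154 = 12.4097

GM = 12.4097


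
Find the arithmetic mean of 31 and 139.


AM = (31 + 139)/2 = 170/2 = 85

AM = 85


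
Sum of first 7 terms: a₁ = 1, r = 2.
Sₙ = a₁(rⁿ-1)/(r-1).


Sₙ = 1×(2^7 - 1)/(2 - 1)
= 1×(128 - 1)/1
= 1×127/1
= 127

S_7 = 127


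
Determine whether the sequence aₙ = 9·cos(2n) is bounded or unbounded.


For all n, -1 ≤ cos(2n) ≤ 1, so -9 ≤ 9·cos(2n) ≤ 9
Lower bound: -9, Upper bound: 9
The sequence IS bounded

Bounded (-9 ≤ aₙ ≤ 9)


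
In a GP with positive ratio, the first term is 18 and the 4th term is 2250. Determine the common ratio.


r^(n-1) = aₙ/a₁
r^3 = 2250/18 = 125
r = 125^(1/3)
= 5

r = 5


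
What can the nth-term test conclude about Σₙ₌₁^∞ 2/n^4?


lim(n→∞) 2/n^4 = 0
lim aₙ = 0 → nth-term test is INCONCLUSIVE
(Need other tests; this is actually a convergent p-series with p=4 > 1)

Inconclusive (lim aₙ = 0; need another test)


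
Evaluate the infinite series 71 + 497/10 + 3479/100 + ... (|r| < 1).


S∞ = a₁/(1-r) = 71/(1 - 7/10)
= 71/(3/10)
= 710/3

S∞ = 710/3


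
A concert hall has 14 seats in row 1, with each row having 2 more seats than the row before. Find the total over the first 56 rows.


aₙ = 14 + (56-1)×2 = 124
Sₙ = n(a₁+aₙ)/2 = 56×(14+124)/2
= 56×138/2 = 3864

S_56 = 3864


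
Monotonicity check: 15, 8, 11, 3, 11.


Differences: -7, 3, -8, 8
Difference at position 2 is +3 (> 0) but position 1 is -7 (< 0) — sequence both rises and falls
→ NOT monotonic

Not monotonic


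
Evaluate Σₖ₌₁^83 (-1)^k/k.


S = -1 + 1/2 - 1/3 + 1/4 - 1/5 + 1/6 - 1/7 + 1/8 ± ...
= -0.6991
(Full series converges to -ln(2) ≈ -0.6931)

S_83 = -0.6991


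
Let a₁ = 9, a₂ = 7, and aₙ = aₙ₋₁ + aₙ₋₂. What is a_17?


Computing iteratively: 9, 7, 16, 23, 39, 62, 101, 163, 264, 427, 691, 1118, ...
a_17 = 12399

a_17 = 12399


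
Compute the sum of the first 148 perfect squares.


n = 148
n(n+1)(2n+1)/6 = 148×149×297/6
= 6549444/6 = 1091574

Σk² = 1091574


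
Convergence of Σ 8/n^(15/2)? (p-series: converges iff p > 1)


p-series test: Σ c/n^p converges if p > 1, diverges if p ≤ 1 (constant c > 0 doesn't affect convergence).
p = 15/2
15/2 > 1 → CONVERGES

Converges (p = 15/2 > 1)


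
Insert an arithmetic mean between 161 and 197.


AM = (161 + 197)/2 = 358/2 = 179

AM = 179


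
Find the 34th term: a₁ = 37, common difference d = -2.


aₙ = a₁ + (n-1)d
= 37 + (34-1)×-2
= 37 - 66
= -29

a_34 = -29


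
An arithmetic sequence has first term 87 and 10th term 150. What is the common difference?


d = (aₙ - a₁)/(n-1)
= (150 - 87)/(10-1)
= 63/9 = 7

d = 7


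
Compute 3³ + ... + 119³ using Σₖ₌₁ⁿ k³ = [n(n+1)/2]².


Σₖ₌3^119 k³ = [119·120/2]² − [2·3/2]²
= 50979600 − 9 = 50979591

Σk³ = 50979591


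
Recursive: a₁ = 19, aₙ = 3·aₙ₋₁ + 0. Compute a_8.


Computing step by step:
a_1 = 19
a_2 = 57
a_3 = 171
a_4 = 513
a_5 = 1539
a_6 = 4617
a_7 = 13851
a_8 = 41553


a_8 = 41553


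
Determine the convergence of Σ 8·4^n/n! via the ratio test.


aₙ = 8·4^n/n!
a_{n+1}/aₙ = 4^(n+1)/(n+1)! × n!/4^n  (constant 8 cancels)
= 4/(n+1)
L = lim(n→∞) 4/(n+1) = 0
L < 1 → series CONVERGES

Converges (ratio test: L = 0 < 1)


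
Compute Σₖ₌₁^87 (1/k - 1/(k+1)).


Telescoping: adjacent terms cancel.
= 1/1 - 1/88
= 1 - 1/88 = 87/88

Sum = 87/88


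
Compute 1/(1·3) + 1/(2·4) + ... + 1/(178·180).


1/(k(k+2)) = (1/2)·(1/k - 1/(k+2)) (partial fractions)
Telescoping: Σ = (1/2)·(1 + 1/2 - 1/179 - 1/180) = 47971/64440

Sum = 47971/64440


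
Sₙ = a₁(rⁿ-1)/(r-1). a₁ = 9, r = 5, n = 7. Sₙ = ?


Sₙ = 9×(5^7 - 1)/(5 - 1)
= 9×(78125 - 1)/4
= 9×78124/4
= 175779

S_7 = 175779


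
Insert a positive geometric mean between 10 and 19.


GM = √(10×19) = √190 = 13.784

GM = 13.784


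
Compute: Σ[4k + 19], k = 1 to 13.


Σ(4k+19) = 4·Σk + 19·n
= 4·91 + 19·13
= 364 + 247 = 611

Σ = 611


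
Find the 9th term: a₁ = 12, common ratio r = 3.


aₙ = a₁·r^(n-1)
= 12×3^8
= 12×6561
= 78732

a_9 = 78732


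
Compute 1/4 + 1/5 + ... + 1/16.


Σₖ₌4^16 1/k = 1/4 + 1/5 + 1/6 + ... + 1/16
= 1115239/720720
≈ 1.5474

Sum = 1115239/720720 ≈ 1.5474


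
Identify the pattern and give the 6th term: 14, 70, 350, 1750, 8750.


Pattern: geometric (r=5)
Terms: 14, 70, 350, 1750, 8750
Next term = 43750

Next term = 43750


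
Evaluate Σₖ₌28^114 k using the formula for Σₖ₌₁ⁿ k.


Σₖ₌28^114 k = Σₖ₌₁^114 k − Σₖ₌₁^27 k
= 114·115/2 − 27·28/2
= 6555 − 378 = 6177

Σk = 6177


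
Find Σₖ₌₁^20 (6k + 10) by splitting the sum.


Σ(6k+10) = 6·Σk + 10·n
= 6·210 + 10·20
= 1260 + 200 = 1460

Σ = 1460


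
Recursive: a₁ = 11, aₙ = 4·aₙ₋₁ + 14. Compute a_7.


Computing step by step:
a_1 = 11
a_2 = 58
a_3 = 246
a_4 = 998
a_5 = 4006
a_6 = 16038
a_7 = 64166


a_7 = 64166


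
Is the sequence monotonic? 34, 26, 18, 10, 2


Differences: -8, -8, -8, -8
All differences < 0 → strictly DECREASING

Monotonically decreasing


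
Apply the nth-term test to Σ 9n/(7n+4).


lim(n→∞) 9n/(7n+4) = 9/7 = 9/7  (divide numerator and denominator by n)
lim aₙ = 9/7 ≠ 0 → series DIVERGES

Diverges (lim aₙ = 9/7 ≠ 0)


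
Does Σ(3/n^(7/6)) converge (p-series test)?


p-series test: Σ c/n^p converges if p > 1, diverges if p ≤ 1 (constant c > 0 doesn't affect convergence).
p = 7/6
7/6 > 1 → CONVERGES

Converges (p = 7/6 > 1)


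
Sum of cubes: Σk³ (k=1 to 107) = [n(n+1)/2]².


n(n+1)/2 = 107×108/2 = 5778
Σk³ = 5778² = 33385284

Σk³ = 33385284


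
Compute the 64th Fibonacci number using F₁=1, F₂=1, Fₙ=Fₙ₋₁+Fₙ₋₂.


Fibonacci sequence: 1, 1, 2, 3, 5, 8, 13, 21, 34, 55, 89, ...
F(64) = 10610209857723

F(64) = 10610209857723


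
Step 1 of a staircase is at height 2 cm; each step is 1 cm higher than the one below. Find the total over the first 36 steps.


aₙ = 2 + (36-1)×1 = 37
Sₙ = n(a₁+aₙ)/2 = 36×(2+37)/2
= 36×39/2 = 702

S_36 = 702


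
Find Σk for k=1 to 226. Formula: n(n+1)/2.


n(n+1)/2 = 226×227/2 = 51302/2 = 25651

Σk = 25651


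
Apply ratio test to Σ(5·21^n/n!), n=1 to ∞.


aₙ = 5·21^n/n!
a_{n+1}/aₙ = 21^(n+1)/(n+1)! × n!/21^n  (constant 5 cancels)
= 21/(n+1)
L = lim(n→∞) 21/(n+1) = 0
L < 1 → series CONVERGES

Converges (ratio test: L = 0 < 1)


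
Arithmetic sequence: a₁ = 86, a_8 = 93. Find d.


d = (aₙ - a₁)/(n-1)
= (93 - 86)/(8-1)
= 7/7 = 1

d = 1


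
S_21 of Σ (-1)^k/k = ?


S = -1 + 1/2 - 1/3 + 1/4 - 1/5 + 1/6 - 1/7 + 1/8 ± ...
= -0.7164
(Full series converges to -ln(2) ≈ -0.6931)

S_21 = -0.7164


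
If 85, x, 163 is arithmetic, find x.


AM = (85 + 163)/2 = 248/2 = 124

AM = 124


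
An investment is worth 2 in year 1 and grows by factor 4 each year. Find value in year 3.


aₙ = a₁·r^(n-1)
= 2×4^2
= 2×16
= 32

a_3 = 32


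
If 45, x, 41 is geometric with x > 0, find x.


GM = √(45×41) = √1845 = 42.9535

GM = 42.9535


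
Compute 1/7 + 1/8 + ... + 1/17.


Σₖ₌7^17 1/k = 1/7 + 1/8 + 1/9 + ... + 1/17
= 2424847/2450448
≈ 0.9896

Sum = 2424847/2450448 ≈ 0.9896


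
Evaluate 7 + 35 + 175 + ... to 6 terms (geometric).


Sₙ = 7×(5^6 - 1)/(5 - 1)
= 7×(15625 - 1)/4
= 7×15624/4
= 27342

S_6 = 27342


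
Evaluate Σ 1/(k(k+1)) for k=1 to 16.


1/(k(k+1)) = 1/k - 1/(k+1) (partial fractions)
Telescoping: Σ = 1 - 1/17 = 16/17

Sum = 16/17


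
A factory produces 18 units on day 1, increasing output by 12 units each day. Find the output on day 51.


aₙ = a₁ + (n-1)d
= 18 + (51-1)×12
= 18 + 600
= 618

a_51 = 618


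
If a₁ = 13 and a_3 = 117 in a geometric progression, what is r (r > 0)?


r^(n-1) = aₙ/a₁
r^2 = 117/13 = 9
r = 9^(1/2)
= ±3; taking r > 0 gives r = 3

r = 3


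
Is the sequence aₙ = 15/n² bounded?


a₁ = 15, a₂ = 15/4, a₃ = 15/9, ...
0 < aₙ ≤ 15 for all n ≥ 1
The sequence IS bounded

Bounded (0 < aₙ ≤ 15)


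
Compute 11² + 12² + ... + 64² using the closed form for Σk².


Σₖ₌11^64 k² = Σₖ₌₁^64 k² − Σₖ₌₁^10 k²
= 64·65·129/6 − 10·11·21/6
= 89440 − 385 = 89055

Σk² = 89055


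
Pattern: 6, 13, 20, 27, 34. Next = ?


Pattern: arithmetic (d=7)
Terms: 6, 13, 20, 27, 34
Next term = 41

Next term = 41


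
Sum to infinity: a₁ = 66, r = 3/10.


S∞ = a₁/(1-r) = 66/(1 - 3/10)
= 66/(7/10)
= 660/7

S∞ = 660/7


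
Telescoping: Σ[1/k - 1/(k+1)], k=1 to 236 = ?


Telescoping: adjacent terms cancel.
= 1/1 - 1/237
= 1 - 1/237 = 236/237

Sum = 236/237


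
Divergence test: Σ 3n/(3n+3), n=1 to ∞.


lim(n→∞) 3n/(3n+3) = 3/3 = 1  (divide numerator and denominator by n)
lim aₙ = 1 ≠ 0 → series DIVERGES

Diverges (lim aₙ = 1 ≠ 0)


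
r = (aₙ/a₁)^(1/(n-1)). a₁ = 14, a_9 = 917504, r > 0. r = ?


r^(n-1) = aₙ/a₁
r^8 = 917504/14 = 65536
r = 65536^(1/8)
= ±4; taking r > 0 gives r = 4

r = 4


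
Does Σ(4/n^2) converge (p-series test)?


p-series test: Σ c/n^p converges if p > 1, diverges if p ≤ 1 (constant c > 0 doesn't affect convergence).
p = 2
2 > 1 → CONVERGES

Converges (p = 2 > 1)


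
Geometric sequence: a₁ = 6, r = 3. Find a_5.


aₙ = a₁·r^(n-1)
= 6×3^4
= 6×81
= 486

a_5 = 486


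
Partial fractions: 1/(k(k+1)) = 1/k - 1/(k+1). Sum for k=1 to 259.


1/(k(k+1)) = 1/k - 1/(k+1) (partial fractions)
Telescoping: Σ = 1 - 1/260 = 259/260

Sum = 259/260


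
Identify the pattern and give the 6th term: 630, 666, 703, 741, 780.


Pattern: triangular numbers: n(n+1)/2
Terms: 630, 666, 703, 741, 780
Next term = 820

Next term = 820


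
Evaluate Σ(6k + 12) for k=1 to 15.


Σ(6k+12) = 6·Σk + 12·n
= 6·120 + 12·15
= 720 + 180 = 900

Σ = 900


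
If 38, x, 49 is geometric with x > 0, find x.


GM = √(38×49) = √1862 = 43.1509

GM = 43.1509


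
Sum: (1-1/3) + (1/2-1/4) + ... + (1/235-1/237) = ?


Telescoping with gap 2: two head and two tail terms survive.
= (1 + 1/2) - (1/236 + 1/237)
= 3/2 - 1/236 - 1/237 = 83425/55932

Sum = 83425/55932


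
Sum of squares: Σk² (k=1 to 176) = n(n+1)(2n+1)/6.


n = 176
n(n+1)(2n+1)/6 = 176×177×353/6
= 10996656/6 = 1832776

Σk² = 1832776


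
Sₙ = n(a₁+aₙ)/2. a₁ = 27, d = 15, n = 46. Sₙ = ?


aₙ = 27 + (46-1)×15 = 702
Sₙ = n(a₁+aₙ)/2 = 46×(27+702)/2
= 46×729/2 = 16767

S_46 = 16767


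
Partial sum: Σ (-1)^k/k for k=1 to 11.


S = -1 + 1/2 - 1/3 + 1/4 - 1/5 + 1/6 - 1/7 + 1/8 ± ...
= -0.7365
(Full series converges to -ln(2) ≈ -0.6931)

S_11 = -0.7365


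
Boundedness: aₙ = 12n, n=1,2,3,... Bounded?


aₙ = 12n → as n→∞, aₙ→∞
No finite upper bound exists
The sequence is UNBOUNDED

Unbounded (aₙ → ∞ as n → ∞)


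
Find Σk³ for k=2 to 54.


Σₖ₌2^54 k³ = [54·55/2]² − [1·2/2]²
= 2205225 − 1 = 2205224

Σk³ = 2205224


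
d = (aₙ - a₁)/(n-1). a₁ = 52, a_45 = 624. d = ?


d = (aₙ - a₁)/(n-1)
= (624 - 52)/(45-1)
= 572/44 = 13

d = 13


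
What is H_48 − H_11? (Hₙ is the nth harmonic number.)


Σₖ₌12^48 1/k = 1/12 + 1/13 + 1/14 + ... + 1/48
= 637039513112986425173/442720643463713815200
≈ 1.4389

Sum = 637039513112986425173/442720643463713815200 ≈ 1.4389


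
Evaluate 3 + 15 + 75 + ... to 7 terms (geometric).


Sₙ = 3×(5^7 - 1)/(5 - 1)
= 3×(78125 - 1)/4
= 3×78124/4
= 58593

S_7 = 58593


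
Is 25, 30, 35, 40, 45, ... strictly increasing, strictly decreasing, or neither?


Differences: 5, 5, 5, 5
All differences > 0 → strictly INCREASING

Monotonically increasing


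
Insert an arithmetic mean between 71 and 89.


AM = (71 + 89)/2 = 160/2 = 80

AM = 80


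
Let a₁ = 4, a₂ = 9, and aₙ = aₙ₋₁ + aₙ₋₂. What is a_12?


Computing iteratively: 4, 9, 13, 22, 35, 57, 92, 149, 241, 390, 631, 1021
a_12 = 1021

a_12 = 1021


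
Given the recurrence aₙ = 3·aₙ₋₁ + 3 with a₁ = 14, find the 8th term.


Computing step by step:
a_1 = 14
a_2 = 45
a_3 = 138
a_4 = 417
a_5 = 1254
a_6 = 3765
a_7 = 11298
a_8 = 33897


a_8 = 33897


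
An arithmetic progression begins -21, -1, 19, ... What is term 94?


aₙ = a₁ + (n-1)d
= -21 + (94-1)×20
= -21 + 1860
= 1839

a_94 = 1839


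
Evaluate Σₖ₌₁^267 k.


n(n+1)/2 = 267×268/2 = 71556/2 = 35778

Σk = 35778


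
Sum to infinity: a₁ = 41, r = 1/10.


S∞ = a₁/(1-r) = 41/(1 - 1/10)
= 41/(9/10)
= 410/9

S∞ = 410/9


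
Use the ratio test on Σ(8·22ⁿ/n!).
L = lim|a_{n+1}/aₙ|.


aₙ = 8·22^n/n!
a_{n+1}/aₙ = 22^(n+1)/(n+1)! × n!/22^n  (constant 8 cancels)
= 22/(n+1)
L = lim(n→∞) 22/(n+1) = 0
L < 1 → series CONVERGES

Converges (ratio test: L = 0 < 1)


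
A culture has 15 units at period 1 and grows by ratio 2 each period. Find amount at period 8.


aₙ = a₁·r^(n-1)
= 15×2^7
= 15×128
= 1920

a_8 = 1920


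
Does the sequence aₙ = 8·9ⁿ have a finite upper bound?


aₙ = 8·9ⁿ → as n→∞, aₙ→∞ (since base 9 > 1)
No finite upper bound exists
The sequence is UNBOUNDED

Unbounded (aₙ → ∞ as n → ∞)


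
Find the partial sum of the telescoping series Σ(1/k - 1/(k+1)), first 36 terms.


Telescoping: adjacent terms cancel.
= 1/1 - 1/37
= 1 - 1/37 = 36/37

Sum = 36/37


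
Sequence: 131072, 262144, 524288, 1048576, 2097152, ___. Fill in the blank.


Pattern: powers of 2: 2ⁿ
Terms: 131072, 262144, 524288, 1048576, 2097152
Next term = 4194304

Next term = 4194304


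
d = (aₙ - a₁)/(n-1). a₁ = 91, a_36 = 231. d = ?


d = (aₙ - a₁)/(n-1)
= (231 - 91)/(36-1)
= 140/35 = 4

d = 4


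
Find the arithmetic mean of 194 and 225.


AM = (194 + 225)/2 = 419/2 = 209.5

AM = 209.5


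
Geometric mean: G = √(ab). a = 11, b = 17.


GM = √(11×17) = √187 = 13.6748

GM = 13.6748


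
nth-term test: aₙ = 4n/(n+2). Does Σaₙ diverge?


lim(n→∞) 4n/(n+2) = 4/1 = 4  (divide numerator and denominator by n)
lim aₙ = 4 ≠ 0 → series DIVERGES

Diverges (lim aₙ = 4 ≠ 0)


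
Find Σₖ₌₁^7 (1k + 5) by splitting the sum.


Σ(1k+5) = 1·Σk + 5·n
= 1·28 + 5·7
= 28 + 35 = 63

Σ = 63


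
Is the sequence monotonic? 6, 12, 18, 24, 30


Differences: 6, 6, 6, 6
All differences > 0 → strictly INCREASING

Monotonically increasing


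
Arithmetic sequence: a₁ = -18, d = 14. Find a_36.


aₙ = a₁ + (n-1)d
= -18 + (36-1)×14
= -18 + 490
= 472

a_36 = 472


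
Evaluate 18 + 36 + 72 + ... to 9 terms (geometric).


Sₙ = 18×(2^9 - 1)/(2 - 1)
= 18×(512 - 1)/1
= 18×511/1
= 9198

S_9 = 9198


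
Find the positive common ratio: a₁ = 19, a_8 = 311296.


r^(n-1) = aₙ/a₁
r^7 = 311296/19 = 16384
r = 16384^(1/7)
= 4

r = 4


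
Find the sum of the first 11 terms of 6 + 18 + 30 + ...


aₙ = 6 + (11-1)×12 = 126
Sₙ = n(a₁+aₙ)/2 = 11×(6+126)/2
= 11×132/2 = 726

S_11 = 726


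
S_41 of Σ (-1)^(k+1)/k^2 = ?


S = 1 - 1/4 + 1/9 - 1/16 + 1/25 - 1/36 + 1/49 - 1/64 ± ...
= 0.8228
(Full series converges to +π²/12 ≈ +0.8225)

S_41 = 0.8228


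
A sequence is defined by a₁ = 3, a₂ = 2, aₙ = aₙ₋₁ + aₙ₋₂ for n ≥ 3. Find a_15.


Computing iteratively: 3, 2, 5, 7, 12, 19, 31, 50, 81, 131, 212, 343, ...
a_15 = 1453

a_15 = 1453


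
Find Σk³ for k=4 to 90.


Σₖ₌4^90 k³ = [90·91/2]² − [3·4/2]²
= 16769025 − 36 = 16768989

Σk³ = 16768989


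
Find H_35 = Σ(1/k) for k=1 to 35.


H_35 = 1/1 + 1/2 + 1/3 + ... + 1/35
= 54437269998109/13127595717600
≈ 4.1468

H_35 = 54437269998109/13127595717600 ≈ 4.1468


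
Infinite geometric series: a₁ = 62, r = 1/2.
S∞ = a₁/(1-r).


S∞ = a₁/(1-r) = 62/(1 - 1/2)
= 62/(1/2)
= 124

S∞ = 124


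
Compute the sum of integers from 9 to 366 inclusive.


Σₖ₌9^366 k = Σₖ₌₁^366 k − Σₖ₌₁^8 k
= 366·367/2 − 8·9/2
= 67161 − 36 = 67125

Σk = 67125


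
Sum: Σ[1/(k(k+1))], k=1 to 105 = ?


1/(k(k+1)) = 1/k - 1/(k+1) (partial fractions)
Telescoping: Σ = 1 - 1/106 = 105/106

Sum = 105/106


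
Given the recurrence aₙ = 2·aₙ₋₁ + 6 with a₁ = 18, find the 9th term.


Computing step by step:
a_1 = 18
a_2 = 42
a_3 = 90
a_4 = 186
a_5 = 378
a_6 = 762
a_7 = 1530
a_8 = 3066
a_9 = 6138


a_9 = 6138


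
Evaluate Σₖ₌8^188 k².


Σₖ₌8^188 k² = Σₖ₌₁^188 k² − Σₖ₌₁^7 k²
= 188·189·377/6 − 7·8·15/6
= 2232594 − 140 = 2232454

Σk² = 2232454


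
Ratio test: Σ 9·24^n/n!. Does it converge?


aₙ = 9·24^n/n!
a_{n+1}/aₙ = 24^(n+1)/(n+1)! × n!/24^n  (constant 9 cancels)
= 24/(n+1)
L = lim(n→∞) 24/(n+1) = 0
L < 1 → series CONVERGES

Converges (ratio test: L = 0 < 1)


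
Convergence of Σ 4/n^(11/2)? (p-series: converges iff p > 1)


p-series test: Σ c/n^p converges if p > 1, diverges if p ≤ 1 (constant c > 0 doesn't affect convergence).
p = 11/2
11/2 > 1 → CONVERGES

Converges (p = 11/2 > 1)


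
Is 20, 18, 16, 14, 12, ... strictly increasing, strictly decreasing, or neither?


Differences: -2, -2, -2, -2
All differences < 0 → strictly DECREASING

Monotonically decreasing


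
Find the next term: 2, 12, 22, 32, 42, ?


Pattern: arithmetic (d=10)
Terms: 2, 12, 22, 32, 42
Next term = 52

Next term = 52


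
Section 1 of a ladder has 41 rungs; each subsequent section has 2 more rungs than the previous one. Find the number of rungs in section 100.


aₙ = a₁ + (n-1)d
= 41 + (100-1)×2
= 41 + 198
= 239

a_100 = 239


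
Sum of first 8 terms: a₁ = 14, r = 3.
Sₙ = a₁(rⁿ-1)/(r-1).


Sₙ = 14×(3^8 - 1)/(3 - 1)
= 14×(6561 - 1)/2
= 14×6560/2
= 45920

S_8 = 45920


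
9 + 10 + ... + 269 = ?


Σₖ₌9^269 k = Σₖ₌₁^269 k − Σₖ₌₁^8 k
= 269·270/2 − 8·9/2
= 36315 − 36 = 36279

Σk = 36279


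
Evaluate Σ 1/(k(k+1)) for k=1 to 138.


1/(k(k+1)) = 1/k - 1/(k+1) (partial fractions)
Telescoping: Σ = 1 - 1/139 = 138/139

Sum = 138/139


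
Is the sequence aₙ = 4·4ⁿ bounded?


aₙ = 4·4ⁿ → as n→∞, aₙ→∞ (since base 4 > 1)
No finite upper bound exists
The sequence is UNBOUNDED

Unbounded (aₙ → ∞ as n → ∞)


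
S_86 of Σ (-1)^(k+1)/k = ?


S = 1 - 1/2 + 1/3 - 1/4 + 1/5 - 1/6 + 1/7 - 1/8 ± ...
= 0.6874
(Full series converges to +ln(2) ≈ +0.6931)

S_86 = 0.6874


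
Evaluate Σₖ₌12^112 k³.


Σₖ₌12^112 k³ = [112·113/2]² − [11·12/2]²
= 40043584 − 4356 = 40039228

Σk³ = 40039228


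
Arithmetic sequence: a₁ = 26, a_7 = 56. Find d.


d = (aₙ - a₁)/(n-1)
= (56 - 26)/(7-1)
= 30/6 = 5

d = 5


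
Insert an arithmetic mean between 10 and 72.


AM = (10 + 72)/2 = 82/2 = 41

AM = 41


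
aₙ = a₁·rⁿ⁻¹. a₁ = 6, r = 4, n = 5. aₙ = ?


aₙ = a₁·r^(n-1)
= 6×4^4
= 6×256
= 1536

a_5 = 1536


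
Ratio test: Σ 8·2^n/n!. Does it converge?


aₙ = 8·2^n/n!
a_{n+1}/aₙ = 2^(n+1)/(n+1)! × n!/2^n  (constant 8 cancels)
= 2/(n+1)
L = lim(n→∞) 2/(n+1) = 0
L < 1 → series CONVERGES

Converges (ratio test: L = 0 < 1)


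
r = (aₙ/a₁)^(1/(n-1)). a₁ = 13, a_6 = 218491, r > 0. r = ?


r^(n-1) = aₙ/a₁
r^5 = 218491/13 = 16807
r = 16807^(1/5)
= 7

r = 7


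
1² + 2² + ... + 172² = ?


n = 172
n(n+1)(2n+1)/6 = 172×173×345/6
= 10265820/6 = 1710970

Σk² = 1710970


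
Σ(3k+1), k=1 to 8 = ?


Σ(3k+1) = 3·Σk + 1·n
= 3·36 + 1·8
= 108 + 8 = 116

Σ = 116


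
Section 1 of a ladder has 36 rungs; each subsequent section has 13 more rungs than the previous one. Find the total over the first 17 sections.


aₙ = 36 + (17-1)×13 = 244
Sₙ = n(a₁+aₙ)/2 = 17×(36+244)/2
= 17×280/2 = 2380

S_17 = 2380


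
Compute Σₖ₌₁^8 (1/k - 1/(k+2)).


Telescoping with gap 2: two head and two tail terms survive.
= (1 + 1/2) - (1/9 + 1/10)
= 3/2 - 1/9 - 1/10 = 58/45

Sum = 58/45


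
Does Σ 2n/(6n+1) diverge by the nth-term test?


lim(n→∞) 2n/(6n+1) = 2/6 = 1/3  (divide numerator and denominator by n)
lim aₙ = 1/3 ≠ 0 → series DIVERGES

Diverges (lim aₙ = 1/3 ≠ 0)


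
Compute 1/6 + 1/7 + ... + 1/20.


Σₖ₌6^20 1/k = 1/6 + 1/7 + 1/8 + ... + 1/20
= 101994671/77597520
≈ 1.3144

Sum = 101994671/77597520 ≈ 1.3144


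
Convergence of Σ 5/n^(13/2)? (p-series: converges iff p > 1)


p-series test: Σ c/n^p converges if p > 1, diverges if p ≤ 1 (constant c > 0 doesn't affect convergence).
p = 13/2
13/2 > 1 → CONVERGES

Converges (p = 13/2 > 1)


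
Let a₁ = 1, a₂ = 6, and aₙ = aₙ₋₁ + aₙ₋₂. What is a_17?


Computing iteratively: 1, 6, 7, 13, 20, 33, 53, 86, 139, 225, 364, 589, ...
a_17 = 6532

a_17 = 6532


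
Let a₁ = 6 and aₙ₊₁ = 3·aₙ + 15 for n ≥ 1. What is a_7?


Computing step by step:
a_1 = 6
a_2 = 33
a_3 = 114
a_4 = 357
a_5 = 1086
a_6 = 3273
a_7 = 9834


a_7 = 9834


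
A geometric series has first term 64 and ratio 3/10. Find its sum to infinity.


S∞ = a₁/(1-r) = 64/(1 - 3/10)
= 64/(7/10)
= 640/7

S∞ = 640/7


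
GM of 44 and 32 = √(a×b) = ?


GM = √(44×32) = √1408 = 37.5233

GM = 37.5233


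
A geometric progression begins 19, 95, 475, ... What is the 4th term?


aₙ = a₁·r^(n-1)
= 19×5^3
= 19×125
= 2375

a_4 = 2375


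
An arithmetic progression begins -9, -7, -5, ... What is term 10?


aₙ = a₁ + (n-1)d
= -9 + (10-1)×2
= -9 + 18
= 9

a_10 = 9


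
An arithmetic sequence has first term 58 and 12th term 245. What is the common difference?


d = (aₙ - a₁)/(n-1)
= (245 - 58)/(12-1)
= 187/11 = 17

d = 17


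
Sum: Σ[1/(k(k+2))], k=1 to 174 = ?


1/(k(k+2)) = (1/2)·(1/k - 1/(k+2)) (partial fractions)
Telescoping: Σ = (1/2)·(1 + 1/2 - 1/175 - 1/176) = 45849/61600

Sum = 45849/61600


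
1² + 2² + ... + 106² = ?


n = 106
n(n+1)(2n+1)/6 = 106×107×213/6
= 2415846/6 = 402641

Σk² = 402641


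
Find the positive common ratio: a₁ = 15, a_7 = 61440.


r^(n-1) = aₙ/a₁
r^6 = 61440/15 = 4096
r = 4096^(1/6)
= ±4; taking r > 0 gives r = 4

r = 4


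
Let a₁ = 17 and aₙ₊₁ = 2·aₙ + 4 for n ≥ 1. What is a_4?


Computing step by step:
a_1 = 17
a_2 = 38
a_3 = 80
a_4 = 164


a_4 = 164


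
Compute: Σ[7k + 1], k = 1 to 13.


Σ(7k+1) = 7·Σk + 1·n
= 7·91 + 1·13
= 637 + 13 = 650

Σ = 650


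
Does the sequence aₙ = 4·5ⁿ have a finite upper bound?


aₙ = 4·5ⁿ → as n→∞, aₙ→∞ (since base 5 > 1)
No finite upper bound exists
The sequence is UNBOUNDED

Unbounded (aₙ → ∞ as n → ∞)


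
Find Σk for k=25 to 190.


Σₖ₌25^190 k = Σₖ₌₁^190 k − Σₖ₌₁^24 k
= 190·191/2 − 24·25/2
= 18145 − 300 = 17845

Σk = 17845


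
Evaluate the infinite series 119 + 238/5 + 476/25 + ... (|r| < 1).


S∞ = a₁/(1-r) = 119/(1 - 2/5)
= 119/(3/5)
= 595/3

S∞ = 595/3


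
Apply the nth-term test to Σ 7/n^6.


lim(n→∞) 7/n^6 = 0
lim aₙ = 0 → nth-term test is INCONCLUSIVE
(Need other tests; this is actually a convergent p-series with p=6 > 1)

Inconclusive (lim aₙ = 0; need another test)
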